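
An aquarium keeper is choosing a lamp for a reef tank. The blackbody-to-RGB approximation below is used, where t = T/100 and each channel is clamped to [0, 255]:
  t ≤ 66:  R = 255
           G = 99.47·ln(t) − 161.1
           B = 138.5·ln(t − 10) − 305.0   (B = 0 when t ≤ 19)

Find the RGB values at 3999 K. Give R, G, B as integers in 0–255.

R=255, G=206, B=166

t = 3999/100 = 39.99; the t ≤ 66 branch applies.
R = 255 by definition for t ≤ 66.
G = 99.47·ln 39.99 − 161.1 = 99.47·3.6886 − 161.1 = 205.808.
B = 138.5·ln(39.99 − 10) − 305.0 = 138.5·ln 29.99 − 305.0 = 138.5·3.4009 − 305.0 = 166.020.
Rounded: (255, 206, 166).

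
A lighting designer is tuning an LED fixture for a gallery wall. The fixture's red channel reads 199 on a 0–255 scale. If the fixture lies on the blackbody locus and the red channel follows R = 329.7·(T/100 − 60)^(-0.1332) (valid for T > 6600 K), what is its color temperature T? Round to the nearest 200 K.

10400 K

(t − 60)^(-0.1332) = 199/329.7 = 0.60358.
t − 60 = 0.60358^(1/-0.1332) = 0.60358^(-7.508) = 44.273, so t = 104.273.
T = 100·t = 10427 K → 10400 K to the nearest 200 K.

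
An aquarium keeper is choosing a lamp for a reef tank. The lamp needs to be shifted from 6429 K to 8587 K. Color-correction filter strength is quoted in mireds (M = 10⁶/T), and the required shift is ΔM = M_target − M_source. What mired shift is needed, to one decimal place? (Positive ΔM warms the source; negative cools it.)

-39.1 mireds

M_source = 10⁶/6429 = 155.545; M_target = 10⁶/8587 = 116.455.
ΔM = 116.455 − 155.545 = -39.090 → -39.1 mireds, a cooling shift.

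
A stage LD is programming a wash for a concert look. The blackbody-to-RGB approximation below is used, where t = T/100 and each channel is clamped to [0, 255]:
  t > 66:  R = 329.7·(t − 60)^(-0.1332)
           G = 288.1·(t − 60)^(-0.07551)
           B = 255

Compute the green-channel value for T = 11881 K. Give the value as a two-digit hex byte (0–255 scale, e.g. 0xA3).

t = 11881/100 = 118.81; the t > 66 branch applies.
G = 288.1·(118.81 − 60)^(-0.07551) = 288.1·58.81^(-0.07551) = 288.1·0.73517 = 211.803.
Rounded: 212; in hex, 0xD4.

0xD4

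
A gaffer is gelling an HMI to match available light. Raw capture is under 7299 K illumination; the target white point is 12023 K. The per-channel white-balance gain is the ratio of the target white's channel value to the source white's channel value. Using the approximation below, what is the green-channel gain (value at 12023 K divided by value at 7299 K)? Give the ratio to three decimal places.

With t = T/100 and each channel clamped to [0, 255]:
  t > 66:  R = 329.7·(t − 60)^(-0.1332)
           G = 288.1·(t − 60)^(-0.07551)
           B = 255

0.891

At 7299 K (t = 72.99):
  G = 288.1·(72.99 − 60)^(-0.07551) = 288.1·12.99^(-0.07551) = 288.1·0.82397 = 237.386.
At 12023 K (t = 120.23):
  G = 288.1·(120.23 − 60)^(-0.07551) = 288.1·60.23^(-0.07551) = 288.1·0.73385 = 211.422.
Gain = 211.422 / 237.386 = 0.8906 → 0.891.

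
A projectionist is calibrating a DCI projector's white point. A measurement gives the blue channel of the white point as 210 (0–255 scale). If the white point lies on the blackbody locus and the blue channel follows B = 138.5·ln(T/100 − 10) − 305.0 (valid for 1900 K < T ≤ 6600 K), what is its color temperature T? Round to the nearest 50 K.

5100 K

ln(t − 10) = (210 + 305.0) / 138.5 = 3.7184.
t − 10 = e^3.7184 = 41.199, so t = 51.199.
T = 100·t = 5120 K → 5100 K to the nearest 50 K.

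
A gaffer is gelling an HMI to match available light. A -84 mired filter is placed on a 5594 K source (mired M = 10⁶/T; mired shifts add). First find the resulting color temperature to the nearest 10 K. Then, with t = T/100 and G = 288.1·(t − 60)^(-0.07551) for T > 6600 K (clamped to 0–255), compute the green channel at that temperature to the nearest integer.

M_in = 10⁶/5594 = 178.76; M_out = 178.76 + (-84) = 94.76.
T_out = 10⁶/94.76 = 10552.6 K → 10550 K; t = 105.5.
G = 288.1·(105.5 − 60)^(-0.07551) = 288.1·45.5^(-0.07551) = 288.1·0.74956 = 215.947.
Rounded: 216.

216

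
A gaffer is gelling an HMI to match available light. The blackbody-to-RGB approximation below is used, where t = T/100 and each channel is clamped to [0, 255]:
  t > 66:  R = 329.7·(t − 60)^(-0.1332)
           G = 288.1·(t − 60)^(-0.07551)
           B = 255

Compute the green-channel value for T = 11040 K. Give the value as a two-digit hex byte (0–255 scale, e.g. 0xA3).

t = 11040/100 = 110.4; the t > 66 branch applies.
G = 288.1·(110.4 − 60)^(-0.07551) = 288.1·50.4^(-0.07551) = 288.1·0.74379 = 214.285.
Rounded: 214; in hex, 0xD6.

0xD6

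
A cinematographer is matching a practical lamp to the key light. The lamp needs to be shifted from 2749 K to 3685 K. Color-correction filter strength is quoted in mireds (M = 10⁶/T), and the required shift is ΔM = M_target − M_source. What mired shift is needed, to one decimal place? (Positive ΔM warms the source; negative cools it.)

M_source = 10⁶/2749 = 363.769; M_target = 10⁶/3685 = 271.370.
ΔM = 271.370 − 363.769 = -92.398 → -92.4 mireds, a cooling shift.

-92.4 mireds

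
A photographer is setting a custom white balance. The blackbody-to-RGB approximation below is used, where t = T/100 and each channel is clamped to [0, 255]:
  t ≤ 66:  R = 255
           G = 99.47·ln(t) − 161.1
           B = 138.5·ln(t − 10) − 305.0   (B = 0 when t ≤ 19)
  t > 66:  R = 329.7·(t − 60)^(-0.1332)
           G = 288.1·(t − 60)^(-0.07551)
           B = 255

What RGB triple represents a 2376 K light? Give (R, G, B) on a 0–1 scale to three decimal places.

t = 2376/100 = 23.76; the t ≤ 66 branch applies.
R = 255 by definition for t ≤ 66.
G = 99.47·ln 23.76 − 161.1 = 99.47·3.1680 − 161.1 = 154.021.
B = 138.5·ln(23.76 − 10) − 305.0 = 138.5·ln 13.76 − 305.0 = 138.5·2.6218 − 305.0 = 58.115.
Dividing each by 255: (1.0000, 0.6040, 0.2279) → (1.000, 0.604, 0.228).

(1.000, 0.604, 0.228)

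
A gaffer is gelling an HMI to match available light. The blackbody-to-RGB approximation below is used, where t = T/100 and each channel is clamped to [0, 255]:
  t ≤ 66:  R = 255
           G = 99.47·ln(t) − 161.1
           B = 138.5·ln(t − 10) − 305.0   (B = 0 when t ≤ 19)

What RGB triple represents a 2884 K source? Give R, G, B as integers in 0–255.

t = 2884/100 = 28.84; the t ≤ 66 branch applies.
R = 255 by definition for t ≤ 66.
G = 99.47·ln 28.84 − 161.1 = 99.47·3.3618 − 161.1 = 173.295.
B = 138.5·ln(28.84 − 10) − 305.0 = 138.5·ln 18.84 − 305.0 = 138.5·2.9360 − 305.0 = 101.634.
Rounded: (255, 173, 102).

R=255, G=173, B=102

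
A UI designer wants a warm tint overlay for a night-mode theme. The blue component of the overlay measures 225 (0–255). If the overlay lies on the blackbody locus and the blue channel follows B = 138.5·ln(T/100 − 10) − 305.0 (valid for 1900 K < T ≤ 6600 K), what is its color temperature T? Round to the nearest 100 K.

ln(t − 10) = (225 + 305.0) / 138.5 = 3.8267.
t − 10 = e^3.8267 = 45.911, so t = 55.911.
T = 100·t = 5591 K → 5600 K to the nearest 100 K.

5600 K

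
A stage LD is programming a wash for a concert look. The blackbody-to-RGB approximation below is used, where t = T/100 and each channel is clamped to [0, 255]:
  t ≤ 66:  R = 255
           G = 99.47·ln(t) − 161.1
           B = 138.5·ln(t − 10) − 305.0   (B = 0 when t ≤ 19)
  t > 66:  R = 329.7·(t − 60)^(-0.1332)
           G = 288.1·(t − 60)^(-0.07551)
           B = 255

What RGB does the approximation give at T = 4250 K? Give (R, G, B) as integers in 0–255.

(255, 212, 177)

t = 4250/100 = 42.5; the t ≤ 66 branch applies.
R = 255 by definition for t ≤ 66.
G = 99.47·ln 42.5 − 161.1 = 99.47·3.7495 − 161.1 = 211.863.
B = 138.5·ln(42.5 − 10) − 305.0 = 138.5·ln 32.5 − 305.0 = 138.5·3.4812 − 305.0 = 177.152.
Rounded: (255, 212, 177).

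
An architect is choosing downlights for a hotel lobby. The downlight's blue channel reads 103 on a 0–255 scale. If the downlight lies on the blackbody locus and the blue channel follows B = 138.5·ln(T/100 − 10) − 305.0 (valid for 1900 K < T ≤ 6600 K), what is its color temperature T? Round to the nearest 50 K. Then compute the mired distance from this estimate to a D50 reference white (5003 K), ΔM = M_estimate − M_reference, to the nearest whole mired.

+145 mireds

ln(t − 10) = (103 + 305.0) / 138.5 = 2.9458.
t − 10 = e^2.9458 = 19.027, so t = 29.027.
T = 100·t = 2903 K → 2900 K to the nearest 50 K.
M_estimate = 10⁶/2900 = 344.83; M_reference = 10⁶/5003 = 199.88.
ΔM = 344.83 − 199.88 = 144.95 → +145 mireds.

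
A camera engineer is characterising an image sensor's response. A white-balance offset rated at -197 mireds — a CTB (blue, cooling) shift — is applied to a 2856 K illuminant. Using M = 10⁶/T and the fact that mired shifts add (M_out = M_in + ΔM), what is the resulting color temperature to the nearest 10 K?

M_in = 10⁶/2856 = 350.14 mireds.
M_out = 350.14 + (-197) = 153.14 mireds.
T_out = 10⁶/153.14 = 6530.0 K → 6530 K.

6530 K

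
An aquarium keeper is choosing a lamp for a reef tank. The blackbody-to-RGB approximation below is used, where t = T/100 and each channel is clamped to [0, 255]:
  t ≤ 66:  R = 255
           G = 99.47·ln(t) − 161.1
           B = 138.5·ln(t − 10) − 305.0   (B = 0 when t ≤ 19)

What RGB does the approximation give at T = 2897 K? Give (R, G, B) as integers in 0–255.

(255, 174, 103)

t = 2897/100 = 28.97; the t ≤ 66 branch applies.
R = 255 by definition for t ≤ 66.
G = 99.47·ln 28.97 − 161.1 = 99.47·3.3663 − 161.1 = 173.742.
B = 138.5·ln(28.97 − 10) − 305.0 = 138.5·ln 18.97 − 305.0 = 138.5·2.9429 − 305.0 = 102.586.
Rounded: (255, 174, 103).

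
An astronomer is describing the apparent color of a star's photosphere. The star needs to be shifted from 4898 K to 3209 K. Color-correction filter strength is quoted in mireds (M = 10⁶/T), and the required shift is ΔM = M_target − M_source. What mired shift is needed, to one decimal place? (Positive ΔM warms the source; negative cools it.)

+107.5 mireds

M_source = 10⁶/4898 = 204.165; M_target = 10⁶/3209 = 311.624.
ΔM = 311.624 − 204.165 = 107.459 → +107.5 mireds, a warming shift.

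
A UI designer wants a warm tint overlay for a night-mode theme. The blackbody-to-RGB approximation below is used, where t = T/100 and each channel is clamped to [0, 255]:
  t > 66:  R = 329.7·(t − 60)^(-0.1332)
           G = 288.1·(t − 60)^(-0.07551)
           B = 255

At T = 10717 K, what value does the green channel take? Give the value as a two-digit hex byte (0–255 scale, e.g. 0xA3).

t = 10717/100 = 107.17; the t > 66 branch applies.
G = 288.1·(107.17 − 60)^(-0.07551) = 288.1·47.17^(-0.07551) = 288.1·0.74752 = 215.360.
Rounded: 215; in hex, 0xD7.

0xD7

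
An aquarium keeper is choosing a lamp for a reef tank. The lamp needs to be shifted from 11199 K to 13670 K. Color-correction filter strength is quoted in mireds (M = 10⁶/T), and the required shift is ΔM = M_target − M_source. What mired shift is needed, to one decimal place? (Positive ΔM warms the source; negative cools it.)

M_source = 10⁶/11199 = 89.294; M_target = 10⁶/13670 = 73.153.
ΔM = 73.153 − 89.294 = -16.141 → -16.1 mireds, a cooling shift.

-16.1 mireds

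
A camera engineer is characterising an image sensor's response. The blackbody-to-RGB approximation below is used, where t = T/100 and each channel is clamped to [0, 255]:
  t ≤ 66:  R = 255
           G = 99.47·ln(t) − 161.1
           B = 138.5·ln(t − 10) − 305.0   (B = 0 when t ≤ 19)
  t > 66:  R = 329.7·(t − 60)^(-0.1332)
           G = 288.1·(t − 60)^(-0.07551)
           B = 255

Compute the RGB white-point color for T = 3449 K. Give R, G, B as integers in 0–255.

t = 3449/100 = 34.49; the t ≤ 66 branch applies.
R = 255 by definition for t ≤ 66.
G = 99.47·ln 34.49 − 161.1 = 99.47·3.5407 − 161.1 = 191.090.
B = 138.5·ln(34.49 − 10) − 305.0 = 138.5·ln 24.49 − 305.0 = 138.5·3.1983 − 305.0 = 137.960.
Rounded: (255, 191, 138).

R=255, G=191, B=138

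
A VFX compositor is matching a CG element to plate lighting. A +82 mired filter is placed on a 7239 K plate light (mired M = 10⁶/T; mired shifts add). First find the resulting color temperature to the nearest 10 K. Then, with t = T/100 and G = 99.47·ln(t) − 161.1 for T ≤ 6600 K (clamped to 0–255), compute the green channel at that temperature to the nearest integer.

M_in = 10⁶/7239 = 138.14; M_out = 138.14 + (+82) = 220.14.
T_out = 10⁶/220.14 = 4542.6 K → 4540 K; t = 45.4.
G = 99.47·ln 45.4 − 161.1 = 99.47·3.8155 − 161.1 = 218.429.
Rounded: 218.

218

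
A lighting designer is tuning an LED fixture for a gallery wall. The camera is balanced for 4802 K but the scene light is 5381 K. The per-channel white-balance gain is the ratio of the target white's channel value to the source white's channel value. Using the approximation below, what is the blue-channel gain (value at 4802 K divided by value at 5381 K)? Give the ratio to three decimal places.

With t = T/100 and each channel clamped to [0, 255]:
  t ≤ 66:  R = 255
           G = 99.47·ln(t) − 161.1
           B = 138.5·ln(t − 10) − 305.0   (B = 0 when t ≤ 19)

At 5381 K (t = 53.81):
  B = 138.5·ln(53.81 − 10) − 305.0 = 138.5·ln 43.81 − 305.0 = 138.5·3.7799 − 305.0 = 218.511.
At 4802 K (t = 48.02):
  B = 138.5·ln(48.02 − 10) − 305.0 = 138.5·ln 38.02 − 305.0 = 138.5·3.6381 − 305.0 = 198.879.
Gain = 198.879 / 218.511 = 0.9102 → 0.910.

0.910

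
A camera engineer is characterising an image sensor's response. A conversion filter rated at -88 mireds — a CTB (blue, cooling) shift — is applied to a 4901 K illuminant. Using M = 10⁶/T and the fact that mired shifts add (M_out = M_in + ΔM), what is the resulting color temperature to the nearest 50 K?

M_in = 10⁶/4901 = 204.04 mireds.
M_out = 204.04 + (-88) = 116.04 mireds.
T_out = 10⁶/116.04 = 8617.7 K → 8600 K.

8600 K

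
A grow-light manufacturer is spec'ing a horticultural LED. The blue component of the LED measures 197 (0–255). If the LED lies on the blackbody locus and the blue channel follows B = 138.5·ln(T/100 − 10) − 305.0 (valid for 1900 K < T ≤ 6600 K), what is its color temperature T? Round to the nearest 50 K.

ln(t − 10) = (197 + 305.0) / 138.5 = 3.6245.
t − 10 = e^3.6245 = 37.508, so t = 47.508.
T = 100·t = 4751 K → 4750 K to the nearest 50 K.

4750 K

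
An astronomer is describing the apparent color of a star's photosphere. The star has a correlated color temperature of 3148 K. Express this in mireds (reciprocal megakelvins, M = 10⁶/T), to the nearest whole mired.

M = 10⁶ / 3148 = 317.662 → 318 mireds.

318 mireds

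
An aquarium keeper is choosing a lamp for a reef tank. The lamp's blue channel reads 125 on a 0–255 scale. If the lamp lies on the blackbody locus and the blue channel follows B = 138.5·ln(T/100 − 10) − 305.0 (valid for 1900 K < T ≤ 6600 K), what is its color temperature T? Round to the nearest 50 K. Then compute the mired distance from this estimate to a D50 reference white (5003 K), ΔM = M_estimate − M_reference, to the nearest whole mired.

+108 mireds

ln(t − 10) = (125 + 305.0) / 138.5 = 3.1047.
t − 10 = e^3.1047 = 22.302, so t = 32.302.
T = 100·t = 3230 K → 3250 K to the nearest 50 K.
M_estimate = 10⁶/3250 = 307.69; M_reference = 10⁶/5003 = 199.88.
ΔM = 307.69 − 199.88 = 107.81 → +108 mireds.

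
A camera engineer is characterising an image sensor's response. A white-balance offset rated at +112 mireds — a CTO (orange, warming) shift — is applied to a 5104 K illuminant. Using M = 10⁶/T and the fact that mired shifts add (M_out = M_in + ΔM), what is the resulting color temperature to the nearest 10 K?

3250 K

M_in = 10⁶/5104 = 195.92 mireds.
M_out = 195.92 + (+112) = 307.92 mireds.
T_out = 10⁶/307.92 = 3247.5 K → 3250 K.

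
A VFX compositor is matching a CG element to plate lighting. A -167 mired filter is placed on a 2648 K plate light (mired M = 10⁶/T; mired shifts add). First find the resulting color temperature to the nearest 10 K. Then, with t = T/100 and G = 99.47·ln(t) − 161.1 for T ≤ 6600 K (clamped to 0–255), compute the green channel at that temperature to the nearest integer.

223

M_in = 10⁶/2648 = 377.64; M_out = 377.64 + (-167) = 210.64.
T_out = 10⁶/210.64 = 4747.4 K → 4750 K; t = 47.5.
G = 99.47·ln 47.5 − 161.1 = 99.47·3.8607 − 161.1 = 222.927.
Rounded: 223.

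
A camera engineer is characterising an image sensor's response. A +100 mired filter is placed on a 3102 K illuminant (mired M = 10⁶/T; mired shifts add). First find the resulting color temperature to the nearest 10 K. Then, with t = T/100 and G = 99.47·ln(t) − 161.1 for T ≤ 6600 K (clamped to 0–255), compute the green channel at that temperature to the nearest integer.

M_in = 10⁶/3102 = 322.37; M_out = 322.37 + (+100) = 422.37.
T_out = 10⁶/422.37 = 2367.6 K → 2370 K; t = 23.7.
G = 99.47·ln 23.7 − 161.1 = 99.47·3.1655 − 161.1 = 153.770.
Rounded: 154.

154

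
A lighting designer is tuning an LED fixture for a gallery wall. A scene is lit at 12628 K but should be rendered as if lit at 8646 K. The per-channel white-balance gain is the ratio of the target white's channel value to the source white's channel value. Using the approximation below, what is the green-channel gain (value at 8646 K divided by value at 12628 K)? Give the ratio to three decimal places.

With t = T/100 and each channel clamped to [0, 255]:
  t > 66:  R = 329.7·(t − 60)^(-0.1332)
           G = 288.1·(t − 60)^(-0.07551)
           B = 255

1.072

At 12628 K (t = 126.28):
  G = 288.1·(126.28 − 60)^(-0.07551) = 288.1·66.28^(-0.07551) = 288.1·0.72856 = 209.899.
At 8646 K (t = 86.46):
  G = 288.1·(86.46 − 60)^(-0.07551) = 288.1·26.46^(-0.07551) = 288.1·0.78087 = 224.969.
Gain = 224.969 / 209.899 = 1.0718 → 1.072.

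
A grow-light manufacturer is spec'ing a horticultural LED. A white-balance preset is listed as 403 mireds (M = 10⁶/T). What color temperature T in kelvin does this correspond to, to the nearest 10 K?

T = 10⁶ / 403 = 2481.39 K → 2480 K.

2480 K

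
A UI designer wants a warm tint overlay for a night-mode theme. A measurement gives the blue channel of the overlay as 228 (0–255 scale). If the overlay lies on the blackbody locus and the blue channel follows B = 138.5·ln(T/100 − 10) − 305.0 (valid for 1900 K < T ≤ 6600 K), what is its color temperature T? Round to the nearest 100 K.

5700 K

ln(t − 10) = (228 + 305.0) / 138.5 = 3.8484.
t − 10 = e^3.8484 = 46.917, so t = 56.917.
T = 100·t = 5692 K → 5700 K to the nearest 100 K.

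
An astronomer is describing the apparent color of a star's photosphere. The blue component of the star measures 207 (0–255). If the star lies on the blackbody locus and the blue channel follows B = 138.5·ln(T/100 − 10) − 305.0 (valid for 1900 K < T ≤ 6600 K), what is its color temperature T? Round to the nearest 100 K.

ln(t − 10) = (207 + 305.0) / 138.5 = 3.6968.
t − 10 = e^3.6968 = 40.316, so t = 50.316.
T = 100·t = 5032 K → 5000 K to the nearest 100 K.

5000 K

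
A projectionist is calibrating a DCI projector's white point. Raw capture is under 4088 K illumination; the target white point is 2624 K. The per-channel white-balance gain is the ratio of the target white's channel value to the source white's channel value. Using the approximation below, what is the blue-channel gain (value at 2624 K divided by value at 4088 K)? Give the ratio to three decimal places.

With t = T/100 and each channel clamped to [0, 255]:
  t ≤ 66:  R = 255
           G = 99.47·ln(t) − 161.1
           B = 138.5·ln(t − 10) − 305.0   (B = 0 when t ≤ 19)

At 4088 K (t = 40.88):
  B = 138.5·ln(40.88 − 10) − 305.0 = 138.5·ln 30.88 − 305.0 = 138.5·3.4301 − 305.0 = 170.070.
At 2624 K (t = 26.24):
  B = 138.5·ln(26.24 − 10) − 305.0 = 138.5·ln 16.24 − 305.0 = 138.5·2.7875 − 305.0 = 81.066.
Gain = 81.066 / 170.070 = 0.4767 → 0.477.

0.477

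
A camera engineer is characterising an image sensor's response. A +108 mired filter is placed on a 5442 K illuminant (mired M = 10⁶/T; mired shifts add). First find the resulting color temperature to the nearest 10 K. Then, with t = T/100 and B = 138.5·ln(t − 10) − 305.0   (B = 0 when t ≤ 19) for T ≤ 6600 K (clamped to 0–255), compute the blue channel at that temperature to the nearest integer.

M_in = 10⁶/5442 = 183.76; M_out = 183.76 + (+108) = 291.76.
T_out = 10⁶/291.76 = 3427.5 K → 3430 K; t = 34.3.
B = 138.5·ln(34.3 − 10) − 305.0 = 138.5·ln 24.3 − 305.0 = 138.5·3.1905 − 305.0 = 136.881.
Rounded: 137.

137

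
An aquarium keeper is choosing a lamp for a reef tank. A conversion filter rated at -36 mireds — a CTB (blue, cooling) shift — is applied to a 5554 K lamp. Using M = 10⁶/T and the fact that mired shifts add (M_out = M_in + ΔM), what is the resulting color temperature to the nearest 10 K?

6940 K

M_in = 10⁶/5554 = 180.05 mireds.
M_out = 180.05 + (-36) = 144.05 mireds.
T_out = 10⁶/144.05 = 6942.0 K → 6940 K.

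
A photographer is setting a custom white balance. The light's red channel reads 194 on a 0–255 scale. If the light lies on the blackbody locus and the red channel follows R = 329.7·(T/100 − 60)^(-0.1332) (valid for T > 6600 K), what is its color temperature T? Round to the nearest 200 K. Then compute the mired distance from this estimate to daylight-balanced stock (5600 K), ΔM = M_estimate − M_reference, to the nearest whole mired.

-91 mireds

(t − 60)^(-0.1332) = 194/329.7 = 0.58841.
t − 60 = 0.58841^(1/-0.1332) = 0.58841^(-7.508) = 53.593, so t = 113.593.
T = 100·t = 11359 K → 11400 K to the nearest 200 K.
M_estimate = 10⁶/11400 = 87.72; M_reference = 10⁶/5600 = 178.57.
ΔM = 87.72 − 178.57 = -90.85 → -91 mireds.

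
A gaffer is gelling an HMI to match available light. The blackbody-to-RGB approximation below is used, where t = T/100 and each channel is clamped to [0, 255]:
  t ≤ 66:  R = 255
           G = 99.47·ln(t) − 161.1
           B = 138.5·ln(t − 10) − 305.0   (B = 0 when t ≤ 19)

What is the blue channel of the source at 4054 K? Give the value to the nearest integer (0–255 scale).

t = 4054/100 = 40.54; the t ≤ 66 branch applies.
B = 138.5·ln(40.54 − 10) − 305.0 = 138.5·ln 30.54 − 305.0 = 138.5·3.4190 − 305.0 = 168.537.
Rounded: 169.

169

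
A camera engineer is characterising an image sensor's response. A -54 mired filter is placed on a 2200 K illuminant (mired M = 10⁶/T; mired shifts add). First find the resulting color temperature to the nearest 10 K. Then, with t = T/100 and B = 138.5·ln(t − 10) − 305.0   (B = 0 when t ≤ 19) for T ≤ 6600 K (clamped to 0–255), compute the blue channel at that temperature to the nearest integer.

70

M_in = 10⁶/2200 = 454.55; M_out = 454.55 + (-54) = 400.55.
T_out = 10⁶/400.55 = 2496.6 K → 2500 K; t = 25.
B = 138.5·ln(25 − 10) − 305.0 = 138.5·ln 15 − 305.0 = 138.5·2.7081 − 305.0 = 70.065.
Rounded: 70.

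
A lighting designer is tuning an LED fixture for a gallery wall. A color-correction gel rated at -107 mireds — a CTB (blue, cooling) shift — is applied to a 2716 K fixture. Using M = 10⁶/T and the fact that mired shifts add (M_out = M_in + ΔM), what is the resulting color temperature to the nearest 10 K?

M_in = 10⁶/2716 = 368.19 mireds.
M_out = 368.19 + (-107) = 261.19 mireds.
T_out = 10⁶/261.19 = 3828.7 K → 3830 K.

3830 K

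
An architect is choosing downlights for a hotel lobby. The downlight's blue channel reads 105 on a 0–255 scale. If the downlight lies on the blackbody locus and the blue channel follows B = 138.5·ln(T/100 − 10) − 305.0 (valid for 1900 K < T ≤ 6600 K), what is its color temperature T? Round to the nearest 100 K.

ln(t − 10) = (105 + 305.0) / 138.5 = 2.9603.
t − 10 = e^2.9603 = 19.304, so t = 29.304.
T = 100·t = 2930 K → 2900 K to the nearest 100 K.

2900 K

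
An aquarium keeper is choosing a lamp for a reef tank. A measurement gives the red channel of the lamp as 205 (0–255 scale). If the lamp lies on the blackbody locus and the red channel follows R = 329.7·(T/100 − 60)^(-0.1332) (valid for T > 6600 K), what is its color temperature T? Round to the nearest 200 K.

9600 K

(t − 60)^(-0.1332) = 205/329.7 = 0.62178.
t − 60 = 0.62178^(1/-0.1332) = 0.62178^(-7.508) = 35.423, so t = 95.423.
T = 100·t = 9542 K → 9600 K to the nearest 200 K.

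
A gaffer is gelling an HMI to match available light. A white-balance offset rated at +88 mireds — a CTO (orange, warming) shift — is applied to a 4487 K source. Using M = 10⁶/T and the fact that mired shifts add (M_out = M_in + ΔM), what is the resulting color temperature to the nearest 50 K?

M_in = 10⁶/4487 = 222.87 mireds.
M_out = 222.87 + (+88) = 310.87 mireds.
T_out = 10⁶/310.87 = 3216.8 K → 3200 K.

3200 K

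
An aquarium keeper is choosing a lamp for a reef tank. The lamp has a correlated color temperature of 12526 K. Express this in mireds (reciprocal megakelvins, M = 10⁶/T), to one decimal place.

79.8 mireds

M = 10⁶ / 12526 = 79.834 → 79.8 mireds.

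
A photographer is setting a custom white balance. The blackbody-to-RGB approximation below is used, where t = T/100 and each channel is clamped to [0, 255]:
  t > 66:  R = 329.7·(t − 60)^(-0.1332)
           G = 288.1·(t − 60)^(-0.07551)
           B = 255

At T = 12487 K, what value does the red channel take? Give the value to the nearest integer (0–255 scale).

189

t = 12487/100 = 124.87; the t > 66 branch applies.
R = 329.7·(124.87 − 60)^(-0.1332) = 329.7·64.87^(-0.1332) = 329.7·0.57364 = 189.128.
Rounded: 189.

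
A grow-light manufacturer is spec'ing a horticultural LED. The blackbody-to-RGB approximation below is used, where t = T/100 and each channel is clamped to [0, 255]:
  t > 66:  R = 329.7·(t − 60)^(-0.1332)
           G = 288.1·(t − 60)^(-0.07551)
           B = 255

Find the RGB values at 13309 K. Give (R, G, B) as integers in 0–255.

t = 13309/100 = 133.09; the t > 66 branch applies.
R = 329.7·(133.09 − 60)^(-0.1332) = 329.7·73.09^(-0.1332) = 329.7·0.56459 = 186.146.
G = 288.1·(133.09 − 60)^(-0.07551) = 288.1·73.09^(-0.07551) = 288.1·0.72320 = 208.355.
B = 255 by definition for t > 66.
Rounded: (186, 208, 255).

(186, 208, 255)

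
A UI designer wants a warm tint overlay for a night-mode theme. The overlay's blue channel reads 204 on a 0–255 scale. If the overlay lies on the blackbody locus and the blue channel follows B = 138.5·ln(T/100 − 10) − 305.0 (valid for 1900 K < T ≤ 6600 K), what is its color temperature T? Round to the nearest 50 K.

ln(t − 10) = (204 + 305.0) / 138.5 = 3.6751.
t − 10 = e^3.6751 = 39.452, so t = 49.452.
T = 100·t = 4945 K → 4950 K to the nearest 50 K.

4950 K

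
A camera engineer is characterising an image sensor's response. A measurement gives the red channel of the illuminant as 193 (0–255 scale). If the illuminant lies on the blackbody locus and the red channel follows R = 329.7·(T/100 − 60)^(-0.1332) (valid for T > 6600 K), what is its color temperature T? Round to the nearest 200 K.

(t − 60)^(-0.1332) = 193/329.7 = 0.58538.
t − 60 = 0.58538^(1/-0.1332) = 0.58538^(-7.508) = 55.713, so t = 115.713.
T = 100·t = 11571 K → 11600 K to the nearest 200 K.

11600 K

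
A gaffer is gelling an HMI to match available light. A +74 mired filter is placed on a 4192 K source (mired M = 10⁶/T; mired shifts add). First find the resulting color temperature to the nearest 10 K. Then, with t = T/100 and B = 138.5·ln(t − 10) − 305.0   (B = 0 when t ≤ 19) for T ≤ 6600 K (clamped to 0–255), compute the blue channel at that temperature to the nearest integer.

M_in = 10⁶/4192 = 238.55; M_out = 238.55 + (+74) = 312.55.
T_out = 10⁶/312.55 = 3199.5 K → 3200 K; t = 32.
B = 138.5·ln(32 − 10) − 305.0 = 138.5·ln 22 − 305.0 = 138.5·3.0910 − 305.0 = 123.109.
Rounded: 123.

123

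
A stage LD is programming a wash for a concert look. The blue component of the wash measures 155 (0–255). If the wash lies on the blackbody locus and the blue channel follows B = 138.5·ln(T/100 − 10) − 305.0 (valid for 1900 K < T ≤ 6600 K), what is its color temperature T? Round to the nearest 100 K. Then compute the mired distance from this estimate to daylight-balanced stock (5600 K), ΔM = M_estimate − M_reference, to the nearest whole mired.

+85 mireds

ln(t − 10) = (155 + 305.0) / 138.5 = 3.3213.
t − 10 = e^3.3213 = 27.696, so t = 37.696.
T = 100·t = 3770 K → 3800 K to the nearest 100 K.
M_estimate = 10⁶/3800 = 263.16; M_reference = 10⁶/5600 = 178.57.
ΔM = 263.16 − 178.57 = 84.59 → +85 mireds.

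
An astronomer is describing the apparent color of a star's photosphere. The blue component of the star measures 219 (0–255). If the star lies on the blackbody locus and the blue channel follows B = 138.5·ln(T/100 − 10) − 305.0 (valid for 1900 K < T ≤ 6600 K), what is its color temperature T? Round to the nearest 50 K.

ln(t − 10) = (219 + 305.0) / 138.5 = 3.7834.
t − 10 = e^3.7834 = 43.965, so t = 53.965.
T = 100·t = 5396 K → 5400 K to the nearest 50 K.

5400 K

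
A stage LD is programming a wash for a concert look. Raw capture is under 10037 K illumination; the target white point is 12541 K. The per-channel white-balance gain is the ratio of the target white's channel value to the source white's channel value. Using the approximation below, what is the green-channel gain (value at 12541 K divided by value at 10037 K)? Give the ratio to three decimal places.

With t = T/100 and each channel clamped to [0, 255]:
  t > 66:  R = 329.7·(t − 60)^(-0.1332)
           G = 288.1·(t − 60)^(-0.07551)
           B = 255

0.964

At 10037 K (t = 100.37):
  G = 288.1·(100.37 − 60)^(-0.07551) = 288.1·40.37^(-0.07551) = 288.1·0.75636 = 217.906.
At 12541 K (t = 125.41):
  G = 288.1·(125.41 − 60)^(-0.07551) = 288.1·65.41^(-0.07551) = 288.1·0.72929 = 210.109.
Gain = 210.109 / 217.906 = 0.9642 → 0.964.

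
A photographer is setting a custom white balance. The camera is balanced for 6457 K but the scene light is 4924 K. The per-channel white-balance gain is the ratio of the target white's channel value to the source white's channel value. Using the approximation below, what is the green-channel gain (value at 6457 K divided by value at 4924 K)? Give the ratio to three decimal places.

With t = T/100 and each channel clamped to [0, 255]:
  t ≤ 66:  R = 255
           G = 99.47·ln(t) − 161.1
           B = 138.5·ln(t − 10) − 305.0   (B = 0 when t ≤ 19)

At 4924 K (t = 49.24):
  G = 99.47·ln 49.24 − 161.1 = 99.47·3.8967 − 161.1 = 226.505.
At 6457 K (t = 64.57):
  G = 99.47·ln 64.57 − 161.1 = 99.47·4.1677 − 161.1 = 253.466.
Gain = 253.466 / 226.505 = 1.1190 → 1.119.

1.119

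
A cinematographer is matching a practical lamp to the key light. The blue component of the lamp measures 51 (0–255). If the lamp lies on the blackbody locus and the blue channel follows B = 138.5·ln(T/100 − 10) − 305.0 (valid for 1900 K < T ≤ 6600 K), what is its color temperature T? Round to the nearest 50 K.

2300 K

ln(t − 10) = (51 + 305.0) / 138.5 = 2.5704.
t − 10 = e^2.5704 = 13.071, so t = 23.071.
T = 100·t = 2307 K → 2300 K to the nearest 50 K.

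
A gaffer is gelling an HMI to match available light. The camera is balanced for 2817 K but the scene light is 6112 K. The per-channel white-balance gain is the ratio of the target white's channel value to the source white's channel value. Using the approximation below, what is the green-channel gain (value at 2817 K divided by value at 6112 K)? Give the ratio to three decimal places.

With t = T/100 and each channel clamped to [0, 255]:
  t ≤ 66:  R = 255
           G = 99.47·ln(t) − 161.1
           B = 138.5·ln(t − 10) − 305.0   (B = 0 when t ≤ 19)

At 6112 K (t = 61.12):
  G = 99.47·ln 61.12 − 161.1 = 99.47·4.1128 − 161.1 = 248.004.
At 2817 K (t = 28.17):
  G = 99.47·ln 28.17 − 161.1 = 99.47·3.3383 − 161.1 = 170.956.
Gain = 170.956 / 248.004 = 0.6893 → 0.689.

0.689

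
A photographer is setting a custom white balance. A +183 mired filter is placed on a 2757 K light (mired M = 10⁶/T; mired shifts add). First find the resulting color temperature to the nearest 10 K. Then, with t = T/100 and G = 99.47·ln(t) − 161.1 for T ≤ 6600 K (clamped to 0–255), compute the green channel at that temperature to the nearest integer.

M_in = 10⁶/2757 = 362.71; M_out = 362.71 + (+183) = 545.71.
T_out = 10⁶/545.71 = 1832.5 K → 1830 K; t = 18.3.
G = 99.47·ln 18.3 − 161.1 = 99.47·2.9069 − 161.1 = 128.049.
Rounded: 128.

128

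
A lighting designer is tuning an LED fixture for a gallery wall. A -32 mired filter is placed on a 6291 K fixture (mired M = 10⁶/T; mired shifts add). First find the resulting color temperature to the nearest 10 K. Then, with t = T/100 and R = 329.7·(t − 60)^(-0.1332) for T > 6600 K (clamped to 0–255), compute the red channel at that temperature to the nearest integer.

223

M_in = 10⁶/6291 = 158.96; M_out = 158.96 + (-32) = 126.96.
T_out = 10⁶/126.96 = 7876.7 K → 7880 K; t = 78.8.
R = 329.7·(78.8 − 60)^(-0.1332) = 329.7·18.8^(-0.1332) = 329.7·0.67652 = 223.049.
Rounded: 223.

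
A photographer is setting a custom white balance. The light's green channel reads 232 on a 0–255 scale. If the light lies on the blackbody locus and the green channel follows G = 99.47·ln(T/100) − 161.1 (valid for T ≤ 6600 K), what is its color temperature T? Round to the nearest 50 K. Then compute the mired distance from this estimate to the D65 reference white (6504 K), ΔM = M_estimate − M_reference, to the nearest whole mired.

ln t = (232 + 161.1) / 99.47 = 3.9519.
t = e^3.9519 = 52.036.
T = 100·t = 5204 K → 5200 K to the nearest 50 K.
M_estimate = 10⁶/5200 = 192.31; M_reference = 10⁶/6504 = 153.75.
ΔM = 192.31 − 153.75 = 38.56 → +39 mireds.

+39 mireds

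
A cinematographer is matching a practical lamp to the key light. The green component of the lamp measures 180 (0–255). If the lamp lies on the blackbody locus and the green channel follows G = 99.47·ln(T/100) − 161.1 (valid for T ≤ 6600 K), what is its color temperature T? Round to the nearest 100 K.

3100 K

ln t = (180 + 161.1) / 99.47 = 3.4292.
t = e^3.4292 = 30.851.
T = 100·t = 3085 K → 3100 K to the nearest 100 K.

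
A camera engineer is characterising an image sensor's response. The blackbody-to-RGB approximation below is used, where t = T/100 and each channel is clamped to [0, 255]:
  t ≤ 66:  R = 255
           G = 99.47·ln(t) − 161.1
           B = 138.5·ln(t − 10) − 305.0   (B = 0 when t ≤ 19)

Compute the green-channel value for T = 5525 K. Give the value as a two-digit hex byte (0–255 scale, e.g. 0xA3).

0xEE

t = 5525/100 = 55.25; the t ≤ 66 branch applies.
G = 99.47·ln 55.25 − 161.1 = 99.47·4.0119 − 161.1 = 237.961.
Rounded: 238; in hex, 0xEE.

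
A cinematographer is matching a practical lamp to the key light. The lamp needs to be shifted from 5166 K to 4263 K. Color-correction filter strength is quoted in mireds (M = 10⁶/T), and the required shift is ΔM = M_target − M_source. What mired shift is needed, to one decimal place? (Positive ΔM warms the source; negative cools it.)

M_source = 10⁶/5166 = 193.573; M_target = 10⁶/4263 = 234.577.
ΔM = 234.577 − 193.573 = 41.003 → +41.0 mireds, a warming shift.

+41.0 mireds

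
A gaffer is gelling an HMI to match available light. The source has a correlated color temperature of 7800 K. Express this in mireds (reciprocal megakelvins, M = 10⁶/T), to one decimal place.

128.2 mireds

M = 10⁶ / 7800 = 128.205 → 128.2 mireds.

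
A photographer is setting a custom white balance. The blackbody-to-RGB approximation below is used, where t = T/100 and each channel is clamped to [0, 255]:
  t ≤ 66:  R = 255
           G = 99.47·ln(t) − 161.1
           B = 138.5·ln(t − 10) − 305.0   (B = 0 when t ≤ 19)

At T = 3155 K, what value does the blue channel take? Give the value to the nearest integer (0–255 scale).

120

t = 3155/100 = 31.55; the t ≤ 66 branch applies.
B = 138.5·ln(31.55 − 10) − 305.0 = 138.5·ln 21.55 − 305.0 = 138.5·3.0704 − 305.0 = 120.247.
Rounded: 120.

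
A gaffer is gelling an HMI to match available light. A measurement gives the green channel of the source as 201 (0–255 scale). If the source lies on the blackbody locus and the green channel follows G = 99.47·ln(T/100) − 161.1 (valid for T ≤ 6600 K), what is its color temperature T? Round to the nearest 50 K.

3800 K

ln t = (201 + 161.1) / 99.47 = 3.6403.
t = e^3.6403 = 38.103.
T = 100·t = 3810 K → 3800 K to the nearest 50 K.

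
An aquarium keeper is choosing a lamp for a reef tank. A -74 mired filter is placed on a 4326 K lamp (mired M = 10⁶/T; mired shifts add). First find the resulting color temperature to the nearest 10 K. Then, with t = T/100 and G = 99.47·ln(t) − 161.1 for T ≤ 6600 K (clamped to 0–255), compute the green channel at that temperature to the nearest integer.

252

M_in = 10⁶/4326 = 231.16; M_out = 231.16 + (-74) = 157.16.
T_out = 10⁶/157.16 = 6362.9 K → 6360 K; t = 63.6.
G = 99.47·ln 63.6 − 161.1 = 99.47·4.1526 − 161.1 = 251.960.
Rounded: 252.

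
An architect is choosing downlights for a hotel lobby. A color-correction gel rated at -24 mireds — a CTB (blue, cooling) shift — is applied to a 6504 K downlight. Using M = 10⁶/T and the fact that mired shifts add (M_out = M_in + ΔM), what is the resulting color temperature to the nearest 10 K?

7710 K

M_in = 10⁶/6504 = 153.75 mireds.
M_out = 153.75 + (-24) = 129.75 mireds.
T_out = 10⁶/129.75 = 7707.0 K → 7710 K.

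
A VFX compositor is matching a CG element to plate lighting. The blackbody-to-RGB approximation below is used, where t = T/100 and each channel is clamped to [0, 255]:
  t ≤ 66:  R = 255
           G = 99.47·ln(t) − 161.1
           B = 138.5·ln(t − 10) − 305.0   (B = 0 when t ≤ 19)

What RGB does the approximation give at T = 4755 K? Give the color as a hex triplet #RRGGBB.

t = 4755/100 = 47.55; the t ≤ 66 branch applies.
R = 255 by definition for t ≤ 66.
G = 99.47·ln 47.55 − 161.1 = 99.47·3.8618 − 161.1 = 223.031.
B = 138.5·ln(47.55 − 10) − 305.0 = 138.5·ln 37.55 − 305.0 = 138.5·3.6257 − 305.0 = 197.156.
Rounded: (255, 223, 197).
In hex: #FFDFC5.

#FFDFC5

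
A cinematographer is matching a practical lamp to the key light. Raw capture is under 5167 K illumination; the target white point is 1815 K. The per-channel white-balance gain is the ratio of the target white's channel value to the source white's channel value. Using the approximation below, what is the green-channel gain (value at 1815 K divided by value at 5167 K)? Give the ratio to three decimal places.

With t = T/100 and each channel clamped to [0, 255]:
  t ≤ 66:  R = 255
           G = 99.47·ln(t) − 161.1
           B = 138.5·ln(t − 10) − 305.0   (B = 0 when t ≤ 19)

0.550

At 5167 K (t = 51.67):
  G = 99.47·ln 51.67 − 161.1 = 99.47·3.9449 − 161.1 = 231.297.
At 1815 K (t = 18.15):
  G = 99.47·ln 18.15 − 161.1 = 99.47·2.8987 − 161.1 = 127.231.
Gain = 127.231 / 231.297 = 0.5501 → 0.550.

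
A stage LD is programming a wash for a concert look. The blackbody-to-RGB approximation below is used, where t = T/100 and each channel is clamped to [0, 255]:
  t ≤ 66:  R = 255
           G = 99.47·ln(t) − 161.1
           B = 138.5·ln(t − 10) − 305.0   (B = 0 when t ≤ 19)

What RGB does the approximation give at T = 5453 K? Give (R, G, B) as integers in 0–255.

(255, 237, 221)

t = 5453/100 = 54.53; the t ≤ 66 branch applies.
R = 255 by definition for t ≤ 66.
G = 99.47·ln 54.53 − 161.1 = 99.47·3.9988 − 161.1 = 236.656.
B = 138.5·ln(54.53 − 10) − 305.0 = 138.5·ln 44.53 − 305.0 = 138.5·3.7962 − 305.0 = 220.769.
Rounded: (255, 237, 221).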